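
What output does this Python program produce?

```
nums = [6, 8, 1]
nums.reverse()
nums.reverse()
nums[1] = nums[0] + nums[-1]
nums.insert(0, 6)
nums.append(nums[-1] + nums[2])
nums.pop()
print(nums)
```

reverse → [1, 8, 6]
reverse → [6, 8, 1]
nums[1] = nums[0]+nums[-1] = 6+1 = 7 → [6, 7, 1]
insert 6 at 0 → [6, 6, 7, 1]
append nums[-1]+nums[2] = 1+7 = 8 → [6, 6, 7, 1, 8]
pop() removes 8 → [6, 6, 7, 1]

[6, 6, 7, 1]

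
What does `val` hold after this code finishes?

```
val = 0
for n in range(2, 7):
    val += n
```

n=2: val = 0+2 = 2
n=3: val = 2+3 = 5
n=4: val = 5+4 = 9
n=5: val = 9+5 = 14
n=6: val = 14+6 = 20

20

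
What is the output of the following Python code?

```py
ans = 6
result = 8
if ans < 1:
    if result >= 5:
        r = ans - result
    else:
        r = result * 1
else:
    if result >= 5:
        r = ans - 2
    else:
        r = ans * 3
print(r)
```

4

ans=6, result=8
ans < 1 is False; result >= 5 is True
→ r = ans - 2 = 4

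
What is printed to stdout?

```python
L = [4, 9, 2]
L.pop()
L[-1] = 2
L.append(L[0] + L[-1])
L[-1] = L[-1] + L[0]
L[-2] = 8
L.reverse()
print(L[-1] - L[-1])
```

0

pop() removes 2 → [4, 9]
L[-1] = 2 → [4, 2]
append L[0]+L[-1] = 4+2 = 6 → [4, 2, 6]
L[-1] = L[-1]+L[0] = 6+4 = 10 → [4, 2, 10]
L[-2] = 8 → [4, 8, 10]
reverse → [10, 8, 4]
L[-1]-L[-1] = 4-4 = 0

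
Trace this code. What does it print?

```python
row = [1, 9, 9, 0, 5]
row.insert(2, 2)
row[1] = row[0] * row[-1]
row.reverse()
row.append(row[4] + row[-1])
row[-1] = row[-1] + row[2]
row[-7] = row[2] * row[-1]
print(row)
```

insert 2 at 2 → [1, 9, 2, 9, 0, 5]
row[1] = row[0]*row[-1] = 1*5 = 5 → [1, 5, 2, 9, 0, 5]
reverse → [5, 0, 9, 2, 5, 1]
append row[4]+row[-1] = 5+1 = 6 → [5, 0, 9, 2, 5, 1, 6]
row[-1] = row[-1]+row[2] = 6+9 = 15 → [5, 0, 9, 2, 5, 1, 15]
row[-7] = row[2]*row[-1] = 9*15 = 135 → [135, 0, 9, 2, 5, 1, 15]

[135, 0, 9, 2, 5, 1, 15]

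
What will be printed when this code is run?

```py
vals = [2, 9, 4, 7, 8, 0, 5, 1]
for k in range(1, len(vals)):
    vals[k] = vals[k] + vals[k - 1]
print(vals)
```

k=1: vals[1] = 9+2 = 11 → [2, 11, 4, 7, 8, 0, 5, 1]
k=2: vals[2] = 4+11 = 15 → [2, 11, 15, 7, 8, 0, 5, 1]
k=3: vals[3] = 7+15 = 22 → [2, 11, 15, 22, 8, 0, 5, 1]
k=4: vals[4] = 8+22 = 30 → [2, 11, 15, 22, 30, 0, 5, 1]
k=5: vals[5] = 0+30 = 30 → [2, 11, 15, 22, 30, 30, 5, 1]
k=6: vals[6] = 5+30 = 35 → [2, 11, 15, 22, 30, 30, 35, 1]
k=7: vals[7] = 1+35 = 36 → [2, 11, 15, 22, 30, 30, 35, 36]

[2, 11, 15, 22, 30, 30, 35, 36]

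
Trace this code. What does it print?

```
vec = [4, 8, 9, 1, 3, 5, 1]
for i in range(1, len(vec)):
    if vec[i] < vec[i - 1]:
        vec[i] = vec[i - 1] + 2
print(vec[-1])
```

17

i=1: 8>=4, unchanged → [4, 8, 9, 1, 3, 5, 1]
i=2: 9>=8, unchanged → [4, 8, 9, 1, 3, 5, 1]
i=3: 1<9, vec[3] = 9+2 = 11 → [4, 8, 9, 11, 3, 5, 1]
i=4: 3<11, vec[4] = 11+2 = 13 → [4, 8, 9, 11, 13, 5, 1]
i=5: 5<13, vec[5] = 13+2 = 15 → [4, 8, 9, 11, 13, 15, 1]
i=6: 1<15, vec[6] = 15+2 = 17 → [4, 8, 9, 11, 13, 15, 17]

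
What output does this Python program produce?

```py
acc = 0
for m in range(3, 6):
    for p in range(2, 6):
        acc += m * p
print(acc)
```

168

m=3,p=2: acc = 0+6 = 6
m=3,p=3: acc = 6+9 = 15
m=3,p=4: acc = 15+12 = 27
m=3,p=5: acc = 27+15 = 42
m=4,p=2: acc = 42+8 = 50
m=4,p=3: acc = 50+12 = 62
m=4,p=4: acc = 62+16 = 78
m=4,p=5: acc = 78+20 = 98
m=5,p=2: acc = 98+10 = 108
m=5,p=3: acc = 108+15 = 123
m=5,p=4: acc = 123+20 = 143
m=5,p=5: acc = 143+25 = 168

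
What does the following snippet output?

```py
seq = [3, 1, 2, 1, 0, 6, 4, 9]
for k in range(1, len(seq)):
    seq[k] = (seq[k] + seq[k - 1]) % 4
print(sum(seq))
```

k=1: seq[1] = (1+3)%4 = 0 → [3, 0, 2, 1, 0, 6, 4, 9]
k=2: seq[2] = (2+0)%4 = 2 → [3, 0, 2, 1, 0, 6, 4, 9]
k=3: seq[3] = (1+2)%4 = 3 → [3, 0, 2, 3, 0, 6, 4, 9]
k=4: seq[4] = (0+3)%4 = 3 → [3, 0, 2, 3, 3, 6, 4, 9]
k=5: seq[5] = (6+3)%4 = 1 → [3, 0, 2, 3, 3, 1, 4, 9]
k=6: seq[6] = (4+1)%4 = 1 → [3, 0, 2, 3, 3, 1, 1, 9]
k=7: seq[7] = (9+1)%4 = 2 → [3, 0, 2, 3, 3, 1, 1, 2]
sum = 15

15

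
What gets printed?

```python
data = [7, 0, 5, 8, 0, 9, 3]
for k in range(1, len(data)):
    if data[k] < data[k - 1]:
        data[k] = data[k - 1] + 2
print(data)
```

[7, 9, 11, 13, 15, 17, 19]

k=1: 0<7, data[1] = 7+2 = 9 → [7, 9, 5, 8, 0, 9, 3]
k=2: 5<9, data[2] = 9+2 = 11 → [7, 9, 11, 8, 0, 9, 3]
k=3: 8<11, data[3] = 11+2 = 13 → [7, 9, 11, 13, 0, 9, 3]
k=4: 0<13, data[4] = 13+2 = 15 → [7, 9, 11, 13, 15, 9, 3]
k=5: 9<15, data[5] = 15+2 = 17 → [7, 9, 11, 13, 15, 17, 3]
k=6: 3<17, data[6] = 17+2 = 19 → [7, 9, 11, 13, 15, 17, 19]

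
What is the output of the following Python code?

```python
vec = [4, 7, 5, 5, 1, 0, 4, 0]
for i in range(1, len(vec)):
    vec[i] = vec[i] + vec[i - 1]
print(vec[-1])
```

26

i=1: vec[1] = 7+4 = 11 → [4, 11, 5, 5, 1, 0, 4, 0]
i=2: vec[2] = 5+11 = 16 → [4, 11, 16, 5, 1, 0, 4, 0]
i=3: vec[3] = 5+16 = 21 → [4, 11, 16, 21, 1, 0, 4, 0]
i=4: vec[4] = 1+21 = 22 → [4, 11, 16, 21, 22, 0, 4, 0]
i=5: vec[5] = 0+22 = 22 → [4, 11, 16, 21, 22, 22, 4, 0]
i=6: vec[6] = 4+22 = 26 → [4, 11, 16, 21, 22, 22, 26, 0]
i=7: vec[7] = 0+26 = 26 → [4, 11, 16, 21, 22, 22, 26, 26]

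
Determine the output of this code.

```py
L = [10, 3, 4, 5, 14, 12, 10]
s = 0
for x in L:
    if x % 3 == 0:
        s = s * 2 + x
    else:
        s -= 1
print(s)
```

x=10: not %3==0, s = 0-1 = -1
x=3: %3==0, s = (-1)*2+3 = 1
x=4: not %3==0, s = 1-1 = 0
x=5: not %3==0, s = 0-1 = -1
x=14: not %3==0, s = (-1)-1 = -2
x=12: %3==0, s = (-2)*2+12 = 8
x=10: not %3==0, s = 8-1 = 7

7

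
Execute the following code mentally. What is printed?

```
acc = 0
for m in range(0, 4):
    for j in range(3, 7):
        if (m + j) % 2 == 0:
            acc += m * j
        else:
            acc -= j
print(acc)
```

16

m=0,j=3: odd sum, acc = 0-3 = -3
m=0,j=4: even sum, acc = (-3)+0 = -3
m=0,j=5: odd sum, acc = (-3)-5 = -8
m=0,j=6: even sum, acc = (-8)+0 = -8
m=1,j=3: even sum, acc = (-8)+3 = -5
m=1,j=4: odd sum, acc = (-5)-4 = -9
m=1,j=5: even sum, acc = (-9)+5 = -4
m=1,j=6: odd sum, acc = (-4)-6 = -10
m=2,j=3: odd sum, acc = (-10)-3 = -13
m=2,j=4: even sum, acc = (-13)+8 = -5
m=2,j=5: odd sum, acc = (-5)-5 = -10
m=2,j=6: even sum, acc = (-10)+12 = 2
m=3,j=3: even sum, acc = 2+9 = 11
m=3,j=4: odd sum, acc = 11-4 = 7
m=3,j=5: even sum, acc = 7+15 = 22
m=3,j=6: odd sum, acc = 22-6 = 16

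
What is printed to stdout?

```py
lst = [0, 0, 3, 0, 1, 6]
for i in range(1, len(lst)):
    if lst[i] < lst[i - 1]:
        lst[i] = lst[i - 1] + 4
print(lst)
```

i=1: 0>=0, unchanged → [0, 0, 3, 0, 1, 6]
i=2: 3>=0, unchanged → [0, 0, 3, 0, 1, 6]
i=3: 0<3, lst[3] = 3+4 = 7 → [0, 0, 3, 7, 1, 6]
i=4: 1<7, lst[4] = 7+4 = 11 → [0, 0, 3, 7, 11, 6]
i=5: 6<11, lst[5] = 11+4 = 15 → [0, 0, 3, 7, 11, 15]

[0, 0, 3, 7, 11, 15]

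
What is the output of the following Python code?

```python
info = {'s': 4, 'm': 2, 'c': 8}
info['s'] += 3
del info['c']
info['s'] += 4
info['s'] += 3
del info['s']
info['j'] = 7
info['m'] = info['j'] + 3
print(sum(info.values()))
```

17

info['s'] = 4+3 = 7 → {'s': 7, 'm': 2, 'c': 8}
del 'c' → {'s': 7, 'm': 2}
info['s'] = 7+4 = 11 → {'s': 11, 'm': 2}
info['s'] = 11+3 = 14 → {'s': 14, 'm': 2}
del 's' → {'m': 2}
info['j'] = 7 → {'m': 2, 'j': 7}
info['m'] = info['j']+3 = 10 → {'m': 10, 'j': 7}
sum of values = 17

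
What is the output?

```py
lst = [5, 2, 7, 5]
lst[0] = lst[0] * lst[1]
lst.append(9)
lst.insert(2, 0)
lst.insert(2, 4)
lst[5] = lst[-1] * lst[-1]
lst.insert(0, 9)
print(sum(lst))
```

lst[0] = lst[0]*lst[1] = 5*2 = 10 → [10, 2, 7, 5]
append 9 → [10, 2, 7, 5, 9]
insert 0 at 2 → [10, 2, 0, 7, 5, 9]
insert 4 at 2 → [10, 2, 4, 0, 7, 5, 9]
lst[5] = lst[-1]*lst[-1] = 9*9 = 81 → [10, 2, 4, 0, 7, 81, 9]
insert 9 at 0 → [9, 10, 2, 4, 0, 7, 81, 9]
sum = 122

122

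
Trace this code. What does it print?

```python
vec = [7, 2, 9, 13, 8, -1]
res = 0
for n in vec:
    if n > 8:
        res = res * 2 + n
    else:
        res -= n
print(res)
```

-12

n=7: not >8, res = 0-7 = -7
n=2: not >8, res = (-7)-2 = -9
n=9: >8, res = (-9)*2+9 = -9
n=13: >8, res = (-9)*2+13 = -5
n=8: not >8, res = (-5)-8 = -13
n=-1: not >8, res = (-13)-(-1) = -12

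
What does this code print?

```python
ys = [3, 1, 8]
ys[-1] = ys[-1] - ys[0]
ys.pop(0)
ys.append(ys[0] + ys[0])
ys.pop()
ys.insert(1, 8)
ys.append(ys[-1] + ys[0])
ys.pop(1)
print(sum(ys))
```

ys[-1] = ys[-1]-ys[0] = 8-3 = 5 → [3, 1, 5]
pop(0) removes 3 → [1, 5]
append ys[0]+ys[0] = 1+1 = 2 → [1, 5, 2]
pop() removes 2 → [1, 5]
insert 8 at 1 → [1, 8, 5]
append ys[-1]+ys[0] = 5+1 = 6 → [1, 8, 5, 6]
pop(1) removes 8 → [1, 5, 6]
sum = 12

12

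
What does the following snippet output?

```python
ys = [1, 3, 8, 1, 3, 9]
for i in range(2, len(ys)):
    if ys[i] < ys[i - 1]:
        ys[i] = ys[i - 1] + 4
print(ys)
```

i=2: 8>=3, unchanged → [1, 3, 8, 1, 3, 9]
i=3: 1<8, ys[3] = 8+4 = 12 → [1, 3, 8, 12, 3, 9]
i=4: 3<12, ys[4] = 12+4 = 16 → [1, 3, 8, 12, 16, 9]
i=5: 9<16, ys[5] = 16+4 = 20 → [1, 3, 8, 12, 16, 20]

[1, 3, 8, 12, 16, 20]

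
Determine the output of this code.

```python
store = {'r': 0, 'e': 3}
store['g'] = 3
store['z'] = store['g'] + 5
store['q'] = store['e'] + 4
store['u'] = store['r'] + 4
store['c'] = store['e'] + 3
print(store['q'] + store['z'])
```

store['g'] = 3 → {'r': 0, 'e': 3, 'g': 3}
store['z'] = store['g']+5 = 8 → {'r': 0, 'e': 3, 'g': 3, 'z': 8}
store['q'] = store['e']+4 = 7 → {'r': 0, 'e': 3, 'g': 3, 'z': 8, 'q': 7}
store['u'] = store['r']+4 = 4 → {'r': 0, 'e': 3, 'g': 3, 'z': 8, 'q': 7, 'u': 4}
store['c'] = store['e']+3 = 6 → {'r': 0, 'e': 3, 'g': 3, 'z': 8, 'q': 7, 'u': 4, 'c': 6}
store['q']+store['z'] = 7+8 = 15

15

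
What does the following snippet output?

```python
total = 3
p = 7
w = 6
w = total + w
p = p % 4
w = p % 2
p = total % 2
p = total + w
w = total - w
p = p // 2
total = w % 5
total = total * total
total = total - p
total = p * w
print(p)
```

w = 3+6 = 9
p = 7%4 = 3
w = 3%2 = 1
p = 3%2 = 1
p = 3+1 = 4
w = 3-1 = 2
p = 4//2 = 2
total = 2%5 = 2
total = 2*2 = 4
total = 4-2 = 2
total = 2*2 = 4

2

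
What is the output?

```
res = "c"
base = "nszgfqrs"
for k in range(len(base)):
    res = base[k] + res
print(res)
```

srqfgzsnc

k=0: prepend 'n' → 'nc'
k=1: prepend 's' → 'snc'
k=2: prepend 'z' → 'zsnc'
k=3: prepend 'g' → 'gzsnc'
k=4: prepend 'f' → 'fgzsnc'
k=5: prepend 'q' → 'qfgzsnc'
k=6: prepend 'r' → 'rqfgzsnc'
k=7: prepend 's' → 'srqfgzsnc'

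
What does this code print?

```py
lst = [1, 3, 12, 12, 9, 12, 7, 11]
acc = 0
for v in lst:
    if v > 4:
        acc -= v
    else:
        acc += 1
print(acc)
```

v=1: not >4, acc = 0+1 = 1
v=3: not >4, acc = 1+1 = 2
v=12: >4, acc = 2-12 = -10
v=12: >4, acc = (-10)-12 = -22
v=9: >4, acc = (-22)-9 = -31
v=12: >4, acc = (-31)-12 = -43
v=7: >4, acc = (-43)-7 = -50
v=11: >4, acc = (-50)-11 = -61

-61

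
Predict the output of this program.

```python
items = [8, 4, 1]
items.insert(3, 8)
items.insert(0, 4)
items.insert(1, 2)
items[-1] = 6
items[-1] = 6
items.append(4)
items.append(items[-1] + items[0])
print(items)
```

[4, 2, 8, 4, 1, 6, 4, 8]

insert 8 at 3 → [8, 4, 1, 8]
insert 4 at 0 → [4, 8, 4, 1, 8]
insert 2 at 1 → [4, 2, 8, 4, 1, 8]
items[-1] = 6 → [4, 2, 8, 4, 1, 6]
items[-1] = 6 → [4, 2, 8, 4, 1, 6]
append 4 → [4, 2, 8, 4, 1, 6, 4]
append items[-1]+items[0] = 4+4 = 8 → [4, 2, 8, 4, 1, 6, 4, 8]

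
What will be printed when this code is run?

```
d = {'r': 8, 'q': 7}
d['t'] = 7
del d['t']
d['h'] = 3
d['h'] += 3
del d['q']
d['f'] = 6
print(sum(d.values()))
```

20

d['t'] = 7 → {'r': 8, 'q': 7, 't': 7}
del 't' → {'r': 8, 'q': 7}
d['h'] = 3 → {'r': 8, 'q': 7, 'h': 3}
d['h'] = 3+3 = 6 → {'r': 8, 'q': 7, 'h': 6}
del 'q' → {'r': 8, 'h': 6}
d['f'] = 6 → {'r': 8, 'h': 6, 'f': 6}
sum of values = 20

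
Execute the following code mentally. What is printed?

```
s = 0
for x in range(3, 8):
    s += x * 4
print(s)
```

x=3: s = 0+3*4 = 12
x=4: s = 12+4*4 = 28
x=5: s = 28+5*4 = 48
x=6: s = 48+6*4 = 72
x=7: s = 72+7*4 = 100

100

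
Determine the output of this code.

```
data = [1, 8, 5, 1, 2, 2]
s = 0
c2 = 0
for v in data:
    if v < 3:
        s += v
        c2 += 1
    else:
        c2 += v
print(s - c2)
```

v=1: <3, s = 0+1 = 1; c2=1
v=8: not <3; c2=9
v=5: not <3; c2=14
v=1: <3, s = 1+1 = 2; c2=15
v=2: <3, s = 2+2 = 4; c2=16
v=2: <3, s = 4+2 = 6; c2=17
s-c2 = 6-17 = -11

-11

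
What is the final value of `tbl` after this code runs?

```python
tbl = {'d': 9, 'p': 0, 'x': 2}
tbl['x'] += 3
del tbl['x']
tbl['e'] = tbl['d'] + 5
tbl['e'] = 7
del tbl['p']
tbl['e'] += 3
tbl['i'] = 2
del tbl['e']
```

tbl['x'] = 2+3 = 5 → {'d': 9, 'p': 0, 'x': 5}
del 'x' → {'d': 9, 'p': 0}
tbl['e'] = tbl['d']+5 = 14 → {'d': 9, 'p': 0, 'e': 14}
tbl['e'] = 7 → {'d': 9, 'p': 0, 'e': 7}
del 'p' → {'d': 9, 'e': 7}
tbl['e'] = 7+3 = 10 → {'d': 9, 'e': 10}
tbl['i'] = 2 → {'d': 9, 'e': 10, 'i': 2}
del 'e' → {'d': 9, 'i': 2}

{'d': 9, 'i': 2}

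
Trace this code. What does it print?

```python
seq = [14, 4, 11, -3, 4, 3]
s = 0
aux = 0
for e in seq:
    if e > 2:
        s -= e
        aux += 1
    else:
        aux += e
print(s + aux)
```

-34

e=14: >2, s = 0-14 = -14; aux=1
e=4: >2, s = (-14)-4 = -18; aux=2
e=11: >2, s = (-18)-11 = -29; aux=3
e=-3: not >2; aux=0
e=4: >2, s = (-29)-4 = -33; aux=1
e=3: >2, s = (-33)-3 = -36; aux=2
s+aux = (-36)+2 = -34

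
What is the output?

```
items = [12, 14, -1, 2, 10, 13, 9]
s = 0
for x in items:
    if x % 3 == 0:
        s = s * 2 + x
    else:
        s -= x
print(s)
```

x=12: %3==0, s = 0*2+12 = 12
x=14: not %3==0, s = 12-14 = -2
x=-1: not %3==0, s = (-2)-(-1) = -1
x=2: not %3==0, s = (-1)-2 = -3
x=10: not %3==0, s = (-3)-10 = -13
x=13: not %3==0, s = (-13)-13 = -26
x=9: %3==0, s = (-26)*2+9 = -43

-43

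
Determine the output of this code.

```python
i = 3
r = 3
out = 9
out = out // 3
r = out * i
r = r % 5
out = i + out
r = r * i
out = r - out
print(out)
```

6

out = 9//3 = 3
r = 3*3 = 9
r = 9%5 = 4
out = 3+3 = 6
r = 4*3 = 12
out = 12-6 = 6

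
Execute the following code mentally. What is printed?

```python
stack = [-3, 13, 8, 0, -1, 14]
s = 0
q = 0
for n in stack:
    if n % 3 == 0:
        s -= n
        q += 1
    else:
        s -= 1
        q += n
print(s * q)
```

n=-3: %3==0, s = 0-(-3) = 3; q=1
n=13: not %3==0, s = 3-1 = 2; q=14
n=8: not %3==0, s = 2-1 = 1; q=22
n=0: %3==0, s = 1-0 = 1; q=23
n=-1: not %3==0, s = 1-1 = 0; q=22
n=14: not %3==0, s = 0-1 = -1; q=36
s*q = (-1)*36 = -36

-36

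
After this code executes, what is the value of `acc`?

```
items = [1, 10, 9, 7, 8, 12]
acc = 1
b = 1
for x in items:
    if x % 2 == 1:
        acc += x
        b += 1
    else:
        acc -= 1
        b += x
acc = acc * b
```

510

x=1: odd, acc = 1+1 = 2; b=2
x=10: not odd, acc = 2-1 = 1; b=12
x=9: odd, acc = 1+9 = 10; b=13
x=7: odd, acc = 10+7 = 17; b=14
x=8: not odd, acc = 17-1 = 16; b=22
x=12: not odd, acc = 16-1 = 15; b=34
acc*b = 15*34 = 510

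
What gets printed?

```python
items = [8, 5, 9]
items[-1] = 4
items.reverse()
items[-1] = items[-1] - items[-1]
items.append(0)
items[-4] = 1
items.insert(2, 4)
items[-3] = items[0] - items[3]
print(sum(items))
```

7

items[-1] = 4 → [8, 5, 4]
reverse → [4, 5, 8]
items[-1] = items[-1]-items[-1] = 8-8 = 0 → [4, 5, 0]
append 0 → [4, 5, 0, 0]
items[-4] = 1 → [1, 5, 0, 0]
insert 4 at 2 → [1, 5, 4, 0, 0]
items[-3] = items[0]-items[3] = 1-0 = 1 → [1, 5, 1, 0, 0]
sum = 7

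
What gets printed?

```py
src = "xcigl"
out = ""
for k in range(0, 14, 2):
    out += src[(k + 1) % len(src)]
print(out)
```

cgxilcg

k=0: add src[1]='c' → 'c'
k=2: add src[3]='g' → 'cg'
k=4: add src[0]='x' → 'cgx'
k=6: add src[2]='i' → 'cgxi'
k=8: add src[4]='l' → 'cgxil'
k=10: add src[1]='c' → 'cgxilc'
k=12: add src[3]='g' → 'cgxilcg'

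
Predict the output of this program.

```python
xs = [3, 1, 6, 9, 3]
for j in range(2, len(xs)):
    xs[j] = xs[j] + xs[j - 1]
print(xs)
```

[3, 1, 7, 16, 19]

j=2: xs[2] = 6+1 = 7 → [3, 1, 7, 9, 3]
j=3: xs[3] = 9+7 = 16 → [3, 1, 7, 16, 3]
j=4: xs[4] = 3+16 = 19 → [3, 1, 7, 16, 19]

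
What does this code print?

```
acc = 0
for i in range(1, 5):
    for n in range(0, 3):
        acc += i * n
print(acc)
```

i=1,n=0: acc = 0+0 = 0
i=1,n=1: acc = 0+1 = 1
i=1,n=2: acc = 1+2 = 3
i=2,n=0: acc = 3+0 = 3
i=2,n=1: acc = 3+2 = 5
i=2,n=2: acc = 5+4 = 9
i=3,n=0: acc = 9+0 = 9
i=3,n=1: acc = 9+3 = 12
i=3,n=2: acc = 12+6 = 18
i=4,n=0: acc = 18+0 = 18
i=4,n=1: acc = 18+4 = 22
i=4,n=2: acc = 22+8 = 30

30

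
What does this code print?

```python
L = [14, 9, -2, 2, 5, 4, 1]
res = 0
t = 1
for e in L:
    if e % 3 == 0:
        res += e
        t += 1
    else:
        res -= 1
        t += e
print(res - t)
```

-23

e=14: not %3==0, res = 0-1 = -1; t=15
e=9: %3==0, res = (-1)+9 = 8; t=16
e=-2: not %3==0, res = 8-1 = 7; t=14
e=2: not %3==0, res = 7-1 = 6; t=16
e=5: not %3==0, res = 6-1 = 5; t=21
e=4: not %3==0, res = 5-1 = 4; t=25
e=1: not %3==0, res = 4-1 = 3; t=26
res-t = 3-26 = -23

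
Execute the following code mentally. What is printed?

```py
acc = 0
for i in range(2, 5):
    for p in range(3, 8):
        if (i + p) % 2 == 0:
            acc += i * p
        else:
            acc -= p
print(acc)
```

i=2,p=3: odd sum, acc = 0-3 = -3
i=2,p=4: even sum, acc = (-3)+8 = 5
i=2,p=5: odd sum, acc = 5-5 = 0
i=2,p=6: even sum, acc = 0+12 = 12
i=2,p=7: odd sum, acc = 12-7 = 5
i=3,p=3: even sum, acc = 5+9 = 14
i=3,p=4: odd sum, acc = 14-4 = 10
i=3,p=5: even sum, acc = 10+15 = 25
i=3,p=6: odd sum, acc = 25-6 = 19
i=3,p=7: even sum, acc = 19+21 = 40
i=4,p=3: odd sum, acc = 40-3 = 37
i=4,p=4: even sum, acc = 37+16 = 53
i=4,p=5: odd sum, acc = 53-5 = 48
i=4,p=6: even sum, acc = 48+24 = 72
i=4,p=7: odd sum, acc = 72-7 = 65

65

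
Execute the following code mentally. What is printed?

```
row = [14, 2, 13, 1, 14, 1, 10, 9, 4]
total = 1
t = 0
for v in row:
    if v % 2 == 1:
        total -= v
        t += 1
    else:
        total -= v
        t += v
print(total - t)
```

-115

v=14: not odd, total = 1-14 = -13; t=14
v=2: not odd, total = (-13)-2 = -15; t=16
v=13: odd, total = (-15)-13 = -28; t=17
v=1: odd, total = (-28)-1 = -29; t=18
v=14: not odd, total = (-29)-14 = -43; t=32
v=1: odd, total = (-43)-1 = -44; t=33
v=10: not odd, total = (-44)-10 = -54; t=43
v=9: odd, total = (-54)-9 = -63; t=44
v=4: not odd, total = (-63)-4 = -67; t=48
total-t = (-67)-48 = -115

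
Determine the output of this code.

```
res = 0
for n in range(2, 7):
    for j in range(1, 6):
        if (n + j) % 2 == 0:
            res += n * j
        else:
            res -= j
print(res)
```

n=2,j=1: odd sum, res = 0-1 = -1
n=2,j=2: even sum, res = (-1)+4 = 3
n=2,j=3: odd sum, res = 3-3 = 0
n=2,j=4: even sum, res = 0+8 = 8
n=2,j=5: odd sum, res = 8-5 = 3
n=3,j=1: even sum, res = 3+3 = 6
n=3,j=2: odd sum, res = 6-2 = 4
n=3,j=3: even sum, res = 4+9 = 13
n=3,j=4: odd sum, res = 13-4 = 9
n=3,j=5: even sum, res = 9+15 = 24
n=4,j=1: odd sum, res = 24-1 = 23
n=4,j=2: even sum, res = 23+8 = 31
n=4,j=3: odd sum, res = 31-3 = 28
n=4,j=4: even sum, res = 28+16 = 44
n=4,j=5: odd sum, res = 44-5 = 39
n=5,j=1: even sum, res = 39+5 = 44
n=5,j=2: odd sum, res = 44-2 = 42
n=5,j=3: even sum, res = 42+15 = 57
n=5,j=4: odd sum, res = 57-4 = 53
n=5,j=5: even sum, res = 53+25 = 78
n=6,j=1: odd sum, res = 78-1 = 77
n=6,j=2: even sum, res = 77+12 = 89
n=6,j=3: odd sum, res = 89-3 = 86
n=6,j=4: even sum, res = 86+24 = 110
n=6,j=5: odd sum, res = 110-5 = 105

105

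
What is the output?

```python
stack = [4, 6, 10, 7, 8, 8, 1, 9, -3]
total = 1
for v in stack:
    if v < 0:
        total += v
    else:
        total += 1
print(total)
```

v=4: not <0, total = 1+1 = 2
v=6: not <0, total = 2+1 = 3
v=10: not <0, total = 3+1 = 4
v=7: not <0, total = 4+1 = 5
v=8: not <0, total = 5+1 = 6
v=8: not <0, total = 6+1 = 7
v=1: not <0, total = 7+1 = 8
v=9: not <0, total = 8+1 = 9
v=-3: <0, total = 9+(-3) = 6

6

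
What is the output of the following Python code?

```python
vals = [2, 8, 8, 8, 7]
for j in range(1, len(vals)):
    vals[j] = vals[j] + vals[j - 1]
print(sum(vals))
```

j=1: vals[1] = 8+2 = 10 → [2, 10, 8, 8, 7]
j=2: vals[2] = 8+10 = 18 → [2, 10, 18, 8, 7]
j=3: vals[3] = 8+18 = 26 → [2, 10, 18, 26, 7]
j=4: vals[4] = 7+26 = 33 → [2, 10, 18, 26, 33]
sum = 89

89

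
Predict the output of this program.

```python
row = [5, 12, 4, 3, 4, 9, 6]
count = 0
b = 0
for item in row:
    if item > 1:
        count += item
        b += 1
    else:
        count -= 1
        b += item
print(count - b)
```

36

item=5: >1, count = 0+5 = 5; b=1
item=12: >1, count = 5+12 = 17; b=2
item=4: >1, count = 17+4 = 21; b=3
item=3: >1, count = 21+3 = 24; b=4
item=4: >1, count = 24+4 = 28; b=5
item=9: >1, count = 28+9 = 37; b=6
item=6: >1, count = 37+6 = 43; b=7
count-b = 43-7 = 36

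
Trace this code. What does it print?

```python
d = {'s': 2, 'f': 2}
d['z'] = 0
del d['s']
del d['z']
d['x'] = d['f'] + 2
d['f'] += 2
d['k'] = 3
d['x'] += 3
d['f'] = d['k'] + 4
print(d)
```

{'f': 7, 'x': 7, 'k': 3}

d['z'] = 0 → {'s': 2, 'f': 2, 'z': 0}
del 's' → {'f': 2, 'z': 0}
del 'z' → {'f': 2}
d['x'] = d['f']+2 = 4 → {'f': 2, 'x': 4}
d['f'] = 2+2 = 4 → {'f': 4, 'x': 4}
d['k'] = 3 → {'f': 4, 'x': 4, 'k': 3}
d['x'] = 4+3 = 7 → {'f': 4, 'x': 7, 'k': 3}
d['f'] = d['k']+4 = 7 → {'f': 7, 'x': 7, 'k': 3}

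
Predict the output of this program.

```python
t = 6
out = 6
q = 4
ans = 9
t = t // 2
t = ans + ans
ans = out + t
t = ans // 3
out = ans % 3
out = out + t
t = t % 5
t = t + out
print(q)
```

4

t = 6//2 = 3
t = 9+9 = 18
ans = 6+18 = 24
t = 24//3 = 8
out = 24%3 = 0
out = 0+8 = 8
t = 8%5 = 3
t = 3+8 = 11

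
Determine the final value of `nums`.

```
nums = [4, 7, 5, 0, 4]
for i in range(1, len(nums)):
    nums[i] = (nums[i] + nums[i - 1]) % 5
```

[4, 1, 1, 1, 0]

i=1: nums[1] = (7+4)%5 = 1 → [4, 1, 5, 0, 4]
i=2: nums[2] = (5+1)%5 = 1 → [4, 1, 1, 0, 4]
i=3: nums[3] = (0+1)%5 = 1 → [4, 1, 1, 1, 4]
i=4: nums[4] = (4+1)%5 = 0 → [4, 1, 1, 1, 0]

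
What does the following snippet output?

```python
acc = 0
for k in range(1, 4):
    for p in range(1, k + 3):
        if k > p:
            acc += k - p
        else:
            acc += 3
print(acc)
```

k=1,p=1: not 1>1, acc = 0+3 = 3
k=1,p=2: not 1>2, acc = 3+3 = 6
k=1,p=3: not 1>3, acc = 6+3 = 9
k=2,p=1: 2>1, acc = 9+1 = 10
k=2,p=2: not 2>2, acc = 10+3 = 13
k=2,p=3: not 2>3, acc = 13+3 = 16
k=2,p=4: not 2>4, acc = 16+3 = 19
k=3,p=1: 3>1, acc = 19+2 = 21
k=3,p=2: 3>2, acc = 21+1 = 22
k=3,p=3: not 3>3, acc = 22+3 = 25
k=3,p=4: not 3>4, acc = 25+3 = 28
k=3,p=5: not 3>5, acc = 28+3 = 31

31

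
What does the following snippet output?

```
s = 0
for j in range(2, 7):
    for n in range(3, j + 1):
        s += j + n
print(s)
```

90

j=3,n=3: s = 0+6 = 6
j=4,n=3: s = 6+7 = 13
j=4,n=4: s = 13+8 = 21
j=5,n=3: s = 21+8 = 29
j=5,n=4: s = 29+9 = 38
j=5,n=5: s = 38+10 = 48
j=6,n=3: s = 48+9 = 57
j=6,n=4: s = 57+10 = 67
j=6,n=5: s = 67+11 = 78
j=6,n=6: s = 78+12 = 90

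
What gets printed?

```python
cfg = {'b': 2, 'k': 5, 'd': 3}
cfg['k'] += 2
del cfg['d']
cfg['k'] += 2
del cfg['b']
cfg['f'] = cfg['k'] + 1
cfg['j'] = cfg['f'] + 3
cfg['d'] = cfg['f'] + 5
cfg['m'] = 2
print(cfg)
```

{'k': 9, 'f': 10, 'j': 13, 'd': 15, 'm': 2}

cfg['k'] = 5+2 = 7 → {'b': 2, 'k': 7, 'd': 3}
del 'd' → {'b': 2, 'k': 7}
cfg['k'] = 7+2 = 9 → {'b': 2, 'k': 9}
del 'b' → {'k': 9}
cfg['f'] = cfg['k']+1 = 10 → {'k': 9, 'f': 10}
cfg['j'] = cfg['f']+3 = 13 → {'k': 9, 'f': 10, 'j': 13}
cfg['d'] = cfg['f']+5 = 15 → {'k': 9, 'f': 10, 'j': 13, 'd': 15}
cfg['m'] = 2 → {'k': 9, 'f': 10, 'j': 13, 'd': 15, 'm': 2}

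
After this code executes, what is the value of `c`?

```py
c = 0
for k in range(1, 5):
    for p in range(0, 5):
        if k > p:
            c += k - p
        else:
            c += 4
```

60

k=1,p=0: 1>0, c = 0+1 = 1
k=1,p=1: not 1>1, c = 1+4 = 5
k=1,p=2: not 1>2, c = 5+4 = 9
k=1,p=3: not 1>3, c = 9+4 = 13
k=1,p=4: not 1>4, c = 13+4 = 17
k=2,p=0: 2>0, c = 17+2 = 19
k=2,p=1: 2>1, c = 19+1 = 20
k=2,p=2: not 2>2, c = 20+4 = 24
k=2,p=3: not 2>3, c = 24+4 = 28
k=2,p=4: not 2>4, c = 28+4 = 32
k=3,p=0: 3>0, c = 32+3 = 35
k=3,p=1: 3>1, c = 35+2 = 37
k=3,p=2: 3>2, c = 37+1 = 38
k=3,p=3: not 3>3, c = 38+4 = 42
k=3,p=4: not 3>4, c = 42+4 = 46
k=4,p=0: 4>0, c = 46+4 = 50
k=4,p=1: 4>1, c = 50+3 = 53
k=4,p=2: 4>2, c = 53+2 = 55
k=4,p=3: 4>3, c = 55+1 = 56
k=4,p=4: not 4>4, c = 56+4 = 60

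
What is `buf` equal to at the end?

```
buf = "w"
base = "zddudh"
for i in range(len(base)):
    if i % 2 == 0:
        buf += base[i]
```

'wzdd'

i=0: add 'z' → 'wz'
i=1: skip
i=2: add 'd' → 'wzd'
i=3: skip
i=4: add 'd' → 'wzdd'
i=5: skip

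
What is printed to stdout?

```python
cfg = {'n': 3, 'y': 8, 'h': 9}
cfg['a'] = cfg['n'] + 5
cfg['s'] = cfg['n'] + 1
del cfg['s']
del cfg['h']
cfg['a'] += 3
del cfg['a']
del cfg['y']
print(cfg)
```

{'n': 3}

cfg['a'] = cfg['n']+5 = 8 → {'n': 3, 'y': 8, 'h': 9, 'a': 8}
cfg['s'] = cfg['n']+1 = 4 → {'n': 3, 'y': 8, 'h': 9, 'a': 8, 's': 4}
del 's' → {'n': 3, 'y': 8, 'h': 9, 'a': 8}
del 'h' → {'n': 3, 'y': 8, 'a': 8}
cfg['a'] = 8+3 = 11 → {'n': 3, 'y': 8, 'a': 11}
del 'a' → {'n': 3, 'y': 8}
del 'y' → {'n': 3}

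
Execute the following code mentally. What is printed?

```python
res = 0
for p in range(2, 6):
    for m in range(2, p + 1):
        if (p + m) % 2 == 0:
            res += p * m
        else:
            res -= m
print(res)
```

p=2,m=2: even sum, res = 0+4 = 4
p=3,m=2: odd sum, res = 4-2 = 2
p=3,m=3: even sum, res = 2+9 = 11
p=4,m=2: even sum, res = 11+8 = 19
p=4,m=3: odd sum, res = 19-3 = 16
p=4,m=4: even sum, res = 16+16 = 32
p=5,m=2: odd sum, res = 32-2 = 30
p=5,m=3: even sum, res = 30+15 = 45
p=5,m=4: odd sum, res = 45-4 = 41
p=5,m=5: even sum, res = 41+25 = 66

66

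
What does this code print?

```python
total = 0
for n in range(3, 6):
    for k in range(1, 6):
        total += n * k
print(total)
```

180

n=3,k=1: total = 0+3 = 3
n=3,k=2: total = 3+6 = 9
n=3,k=3: total = 9+9 = 18
n=3,k=4: total = 18+12 = 30
n=3,k=5: total = 30+15 = 45
n=4,k=1: total = 45+4 = 49
n=4,k=2: total = 49+8 = 57
n=4,k=3: total = 57+12 = 69
n=4,k=4: total = 69+16 = 85
n=4,k=5: total = 85+20 = 105
n=5,k=1: total = 105+5 = 110
n=5,k=2: total = 110+10 = 120
n=5,k=3: total = 120+15 = 135
n=5,k=4: total = 135+20 = 155
n=5,k=5: total = 155+25 = 180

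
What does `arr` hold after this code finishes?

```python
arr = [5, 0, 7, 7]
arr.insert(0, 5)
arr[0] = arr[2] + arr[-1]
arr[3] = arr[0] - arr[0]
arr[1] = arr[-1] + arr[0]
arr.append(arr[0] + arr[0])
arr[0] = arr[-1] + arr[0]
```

[21, 14, 0, 0, 7, 14]

insert 5 at 0 → [5, 5, 0, 7, 7]
arr[0] = arr[2]+arr[-1] = 0+7 = 7 → [7, 5, 0, 7, 7]
arr[3] = arr[0]-arr[0] = 7-7 = 0 → [7, 5, 0, 0, 7]
arr[1] = arr[-1]+arr[0] = 7+7 = 14 → [7, 14, 0, 0, 7]
append arr[0]+arr[0] = 7+7 = 14 → [7, 14, 0, 0, 7, 14]
arr[0] = arr[-1]+arr[0] = 14+7 = 21 → [21, 14, 0, 0, 7, 14]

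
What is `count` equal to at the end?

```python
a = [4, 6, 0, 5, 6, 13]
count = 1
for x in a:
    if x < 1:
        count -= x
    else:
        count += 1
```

6

x=4: not <1, count = 1+1 = 2
x=6: not <1, count = 2+1 = 3
x=0: <1, count = 3-0 = 3
x=5: not <1, count = 3+1 = 4
x=6: not <1, count = 4+1 = 5
x=13: not <1, count = 5+1 = 6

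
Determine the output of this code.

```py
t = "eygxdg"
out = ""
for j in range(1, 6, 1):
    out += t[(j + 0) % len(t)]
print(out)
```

j=1: add t[1]='y' → 'y'
j=2: add t[2]='g' → 'yg'
j=3: add t[3]='x' → 'ygx'
j=4: add t[4]='d' → 'ygxd'
j=5: add t[5]='g' → 'ygxdg'

ygxdg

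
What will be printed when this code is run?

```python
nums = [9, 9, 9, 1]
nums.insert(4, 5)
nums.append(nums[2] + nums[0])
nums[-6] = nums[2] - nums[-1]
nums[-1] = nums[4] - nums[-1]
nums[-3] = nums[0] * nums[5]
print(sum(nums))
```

insert 5 at 4 → [9, 9, 9, 1, 5]
append nums[2]+nums[0] = 9+9 = 18 → [9, 9, 9, 1, 5, 18]
nums[-6] = nums[2]-nums[-1] = 9-18 = -9 → [-9, 9, 9, 1, 5, 18]
nums[-1] = nums[4]-nums[-1] = 5-18 = -13 → [-9, 9, 9, 1, 5, -13]
nums[-3] = nums[0]*nums[5] = (-9)*(-13) = 117 → [-9, 9, 9, 117, 5, -13]
sum = 118

118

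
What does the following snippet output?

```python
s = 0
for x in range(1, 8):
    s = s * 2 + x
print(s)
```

x=1: s = 0*2+1 = 1
x=2: s = 1*2+2 = 4
x=3: s = 4*2+3 = 11
x=4: s = 11*2+4 = 26
x=5: s = 26*2+5 = 57
x=6: s = 57*2+6 = 120
x=7: s = 120*2+7 = 247

247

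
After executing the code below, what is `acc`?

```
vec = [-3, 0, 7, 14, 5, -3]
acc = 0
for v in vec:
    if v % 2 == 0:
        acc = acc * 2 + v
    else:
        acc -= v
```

v=-3: not even, acc = 0-(-3) = 3
v=0: even, acc = 3*2+0 = 6
v=7: not even, acc = 6-7 = -1
v=14: even, acc = (-1)*2+14 = 12
v=5: not even, acc = 12-5 = 7
v=-3: not even, acc = 7-(-3) = 10

10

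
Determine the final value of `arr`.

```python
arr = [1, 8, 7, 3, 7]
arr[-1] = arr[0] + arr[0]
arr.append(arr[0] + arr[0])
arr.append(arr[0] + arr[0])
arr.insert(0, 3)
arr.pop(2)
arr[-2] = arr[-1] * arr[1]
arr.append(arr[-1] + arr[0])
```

arr[-1] = arr[0]+arr[0] = 1+1 = 2 → [1, 8, 7, 3, 2]
append arr[0]+arr[0] = 1+1 = 2 → [1, 8, 7, 3, 2, 2]
append arr[0]+arr[0] = 1+1 = 2 → [1, 8, 7, 3, 2, 2, 2]
insert 3 at 0 → [3, 1, 8, 7, 3, 2, 2, 2]
pop(2) removes 8 → [3, 1, 7, 3, 2, 2, 2]
arr[-2] = arr[-1]*arr[1] = 2*1 = 2 → [3, 1, 7, 3, 2, 2, 2]
append arr[-1]+arr[0] = 2+3 = 5 → [3, 1, 7, 3, 2, 2, 2, 5]

[3, 1, 7, 3, 2, 2, 2, 5]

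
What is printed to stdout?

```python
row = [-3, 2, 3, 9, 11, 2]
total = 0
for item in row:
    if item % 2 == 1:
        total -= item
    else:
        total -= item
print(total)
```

item=-3: odd, total = 0-(-3) = 3
item=2: not odd, total = 3-2 = 1
item=3: odd, total = 1-3 = -2
item=9: odd, total = (-2)-9 = -11
item=11: odd, total = (-11)-11 = -22
item=2: not odd, total = (-22)-2 = -24

-24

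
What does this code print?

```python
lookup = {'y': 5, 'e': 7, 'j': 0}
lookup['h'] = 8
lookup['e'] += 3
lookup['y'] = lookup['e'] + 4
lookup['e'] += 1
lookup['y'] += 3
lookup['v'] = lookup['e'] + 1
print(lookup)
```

{'y': 17, 'e': 11, 'j': 0, 'h': 8, 'v': 12}

lookup['h'] = 8 → {'y': 5, 'e': 7, 'j': 0, 'h': 8}
lookup['e'] = 7+3 = 10 → {'y': 5, 'e': 10, 'j': 0, 'h': 8}
lookup['y'] = lookup['e']+4 = 14 → {'y': 14, 'e': 10, 'j': 0, 'h': 8}
lookup['e'] = 10+1 = 11 → {'y': 14, 'e': 11, 'j': 0, 'h': 8}
lookup['y'] = 14+3 = 17 → {'y': 17, 'e': 11, 'j': 0, 'h': 8}
lookup['v'] = lookup['e']+1 = 12 → {'y': 17, 'e': 11, 'j': 0, 'h': 8, 'v': 12}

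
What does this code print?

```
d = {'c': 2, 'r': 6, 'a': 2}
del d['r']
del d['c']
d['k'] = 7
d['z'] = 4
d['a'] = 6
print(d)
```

{'a': 6, 'k': 7, 'z': 4}

del 'r' → {'c': 2, 'a': 2}
del 'c' → {'a': 2}
d['k'] = 7 → {'a': 2, 'k': 7}
d['z'] = 4 → {'a': 2, 'k': 7, 'z': 4}
d['a'] = 6 → {'a': 6, 'k': 7, 'z': 4}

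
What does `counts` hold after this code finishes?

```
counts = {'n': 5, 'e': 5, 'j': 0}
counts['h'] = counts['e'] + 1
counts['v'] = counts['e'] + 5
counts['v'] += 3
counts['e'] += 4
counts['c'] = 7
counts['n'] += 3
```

counts['h'] = counts['e']+1 = 6 → {'n': 5, 'e': 5, 'j': 0, 'h': 6}
counts['v'] = counts['e']+5 = 10 → {'n': 5, 'e': 5, 'j': 0, 'h': 6, 'v': 10}
counts['v'] = 10+3 = 13 → {'n': 5, 'e': 5, 'j': 0, 'h': 6, 'v': 13}
counts['e'] = 5+4 = 9 → {'n': 5, 'e': 9, 'j': 0, 'h': 6, 'v': 13}
counts['c'] = 7 → {'n': 5, 'e': 9, 'j': 0, 'h': 6, 'v': 13, 'c': 7}
counts['n'] = 5+3 = 8 → {'n': 8, 'e': 9, 'j': 0, 'h': 6, 'v': 13, 'c': 7}

{'n': 8, 'e': 9, 'j': 0, 'h': 6, 'v': 13, 'c': 7}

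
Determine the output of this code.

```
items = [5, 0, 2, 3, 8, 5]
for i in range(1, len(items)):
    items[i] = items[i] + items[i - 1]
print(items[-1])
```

i=1: items[1] = 0+5 = 5 → [5, 5, 2, 3, 8, 5]
i=2: items[2] = 2+5 = 7 → [5, 5, 7, 3, 8, 5]
i=3: items[3] = 3+7 = 10 → [5, 5, 7, 10, 8, 5]
i=4: items[4] = 8+10 = 18 → [5, 5, 7, 10, 18, 5]
i=5: items[5] = 5+18 = 23 → [5, 5, 7, 10, 18, 23]

23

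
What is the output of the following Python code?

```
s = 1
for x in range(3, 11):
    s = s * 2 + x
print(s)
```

x=3: s = 1*2+3 = 5
x=4: s = 5*2+4 = 14
x=5: s = 14*2+5 = 33
x=6: s = 33*2+6 = 72
x=7: s = 72*2+7 = 151
x=8: s = 151*2+8 = 310
x=9: s = 310*2+9 = 629
x=10: s = 629*2+10 = 1268

1268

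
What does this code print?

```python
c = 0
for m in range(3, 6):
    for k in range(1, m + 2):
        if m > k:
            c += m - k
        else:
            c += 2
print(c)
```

m=3,k=1: 3>1, c = 0+2 = 2
m=3,k=2: 3>2, c = 2+1 = 3
m=3,k=3: not 3>3, c = 3+2 = 5
m=3,k=4: not 3>4, c = 5+2 = 7
m=4,k=1: 4>1, c = 7+3 = 10
m=4,k=2: 4>2, c = 10+2 = 12
m=4,k=3: 4>3, c = 12+1 = 13
m=4,k=4: not 4>4, c = 13+2 = 15
m=4,k=5: not 4>5, c = 15+2 = 17
m=5,k=1: 5>1, c = 17+4 = 21
m=5,k=2: 5>2, c = 21+3 = 24
m=5,k=3: 5>3, c = 24+2 = 26
m=5,k=4: 5>4, c = 26+1 = 27
m=5,k=5: not 5>5, c = 27+2 = 29
m=5,k=6: not 5>6, c = 29+2 = 31

31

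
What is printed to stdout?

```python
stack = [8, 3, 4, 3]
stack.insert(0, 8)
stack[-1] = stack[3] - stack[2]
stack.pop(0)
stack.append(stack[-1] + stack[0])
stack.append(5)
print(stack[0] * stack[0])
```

64

insert 8 at 0 → [8, 8, 3, 4, 3]
stack[-1] = stack[3]-stack[2] = 4-3 = 1 → [8, 8, 3, 4, 1]
pop(0) removes 8 → [8, 3, 4, 1]
append stack[-1]+stack[0] = 1+8 = 9 → [8, 3, 4, 1, 9]
append 5 → [8, 3, 4, 1, 9, 5]
stack[0]*stack[0] = 8*8 = 64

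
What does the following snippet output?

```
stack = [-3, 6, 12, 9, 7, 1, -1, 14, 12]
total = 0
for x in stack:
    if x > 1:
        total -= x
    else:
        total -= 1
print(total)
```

x=-3: not >1, total = 0-1 = -1
x=6: >1, total = (-1)-6 = -7
x=12: >1, total = (-7)-12 = -19
x=9: >1, total = (-19)-9 = -28
x=7: >1, total = (-28)-7 = -35
x=1: not >1, total = (-35)-1 = -36
x=-1: not >1, total = (-36)-1 = -37
x=14: >1, total = (-37)-14 = -51
x=12: >1, total = (-51)-12 = -63

-63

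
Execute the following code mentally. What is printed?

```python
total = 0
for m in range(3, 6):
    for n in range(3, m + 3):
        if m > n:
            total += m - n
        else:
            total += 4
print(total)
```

m=3,n=3: not 3>3, total = 0+4 = 4
m=3,n=4: not 3>4, total = 4+4 = 8
m=3,n=5: not 3>5, total = 8+4 = 12
m=4,n=3: 4>3, total = 12+1 = 13
m=4,n=4: not 4>4, total = 13+4 = 17
m=4,n=5: not 4>5, total = 17+4 = 21
m=4,n=6: not 4>6, total = 21+4 = 25
m=5,n=3: 5>3, total = 25+2 = 27
m=5,n=4: 5>4, total = 27+1 = 28
m=5,n=5: not 5>5, total = 28+4 = 32
m=5,n=6: not 5>6, total = 32+4 = 36
m=5,n=7: not 5>7, total = 36+4 = 40

40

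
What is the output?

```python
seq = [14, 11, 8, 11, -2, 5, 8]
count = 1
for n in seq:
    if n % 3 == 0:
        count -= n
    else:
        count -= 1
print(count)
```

-6

n=14: not %3==0, count = 1-1 = 0
n=11: not %3==0, count = 0-1 = -1
n=8: not %3==0, count = (-1)-1 = -2
n=11: not %3==0, count = (-2)-1 = -3
n=-2: not %3==0, count = (-3)-1 = -4
n=5: not %3==0, count = (-4)-1 = -5
n=8: not %3==0, count = (-5)-1 = -6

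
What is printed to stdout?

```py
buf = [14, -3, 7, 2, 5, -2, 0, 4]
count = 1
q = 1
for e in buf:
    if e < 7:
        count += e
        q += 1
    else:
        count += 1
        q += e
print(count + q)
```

e=14: not <7, count = 1+1 = 2; q=15
e=-3: <7, count = 2+(-3) = -1; q=16
e=7: not <7, count = (-1)+1 = 0; q=23
e=2: <7, count = 0+2 = 2; q=24
e=5: <7, count = 2+5 = 7; q=25
e=-2: <7, count = 7+(-2) = 5; q=26
e=0: <7, count = 5+0 = 5; q=27
e=4: <7, count = 5+4 = 9; q=28
count+q = 9+28 = 37

37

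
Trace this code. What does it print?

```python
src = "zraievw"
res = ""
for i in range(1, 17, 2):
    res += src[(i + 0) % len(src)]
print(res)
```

rivzaewr

i=1: add src[1]='r' → 'r'
i=3: add src[3]='i' → 'ri'
i=5: add src[5]='v' → 'riv'
i=7: add src[0]='z' → 'rivz'
i=9: add src[2]='a' → 'rivza'
i=11: add src[4]='e' → 'rivzae'
i=13: add src[6]='w' → 'rivzaew'
i=15: add src[1]='r' → 'rivzaewr'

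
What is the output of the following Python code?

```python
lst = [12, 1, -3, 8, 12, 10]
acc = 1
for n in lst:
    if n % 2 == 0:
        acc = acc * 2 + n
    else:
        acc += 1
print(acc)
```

194

n=12: even, acc = 1*2+12 = 14
n=1: not even, acc = 14+1 = 15
n=-3: not even, acc = 15+1 = 16
n=8: even, acc = 16*2+8 = 40
n=12: even, acc = 40*2+12 = 92
n=10: even, acc = 92*2+10 = 194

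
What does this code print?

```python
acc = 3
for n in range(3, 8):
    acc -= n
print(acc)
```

n=3: acc = 3-3 = 0
n=4: acc = 0-4 = -4
n=5: acc = (-4)-5 = -9
n=6: acc = (-9)-6 = -15
n=7: acc = (-15)-7 = -22

-22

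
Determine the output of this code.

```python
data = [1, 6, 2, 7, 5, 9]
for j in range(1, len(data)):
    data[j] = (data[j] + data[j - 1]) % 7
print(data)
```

[1, 0, 2, 2, 0, 2]

j=1: data[1] = (6+1)%7 = 0 → [1, 0, 2, 7, 5, 9]
j=2: data[2] = (2+0)%7 = 2 → [1, 0, 2, 7, 5, 9]
j=3: data[3] = (7+2)%7 = 2 → [1, 0, 2, 2, 5, 9]
j=4: data[4] = (5+2)%7 = 0 → [1, 0, 2, 2, 0, 9]
j=5: data[5] = (9+0)%7 = 2 → [1, 0, 2, 2, 0, 2]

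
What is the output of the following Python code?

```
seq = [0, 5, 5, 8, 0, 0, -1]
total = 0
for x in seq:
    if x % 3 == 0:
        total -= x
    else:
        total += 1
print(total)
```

x=0: %3==0, total = 0-0 = 0
x=5: not %3==0, total = 0+1 = 1
x=5: not %3==0, total = 1+1 = 2
x=8: not %3==0, total = 2+1 = 3
x=0: %3==0, total = 3-0 = 3
x=0: %3==0, total = 3-0 = 3
x=-1: not %3==0, total = 3+1 = 4

4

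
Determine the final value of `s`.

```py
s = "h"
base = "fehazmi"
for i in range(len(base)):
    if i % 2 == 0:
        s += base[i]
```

i=0: add 'f' → 'hf'
i=1: skip
i=2: add 'h' → 'hfh'
i=3: skip
i=4: add 'z' → 'hfhz'
i=5: skip
i=6: add 'i' → 'hfhzi'

'hfhzi'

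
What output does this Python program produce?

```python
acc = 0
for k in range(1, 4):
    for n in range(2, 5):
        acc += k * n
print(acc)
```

54

k=1,n=2: acc = 0+2 = 2
k=1,n=3: acc = 2+3 = 5
k=1,n=4: acc = 5+4 = 9
k=2,n=2: acc = 9+4 = 13
k=2,n=3: acc = 13+6 = 19
k=2,n=4: acc = 19+8 = 27
k=3,n=2: acc = 27+6 = 33
k=3,n=3: acc = 33+9 = 42
k=3,n=4: acc = 42+12 = 54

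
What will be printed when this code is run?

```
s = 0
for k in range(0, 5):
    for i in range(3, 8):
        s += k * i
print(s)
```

k=0,i=3: s = 0+0 = 0
k=0,i=4: s = 0+0 = 0
k=0,i=5: s = 0+0 = 0
k=0,i=6: s = 0+0 = 0
k=0,i=7: s = 0+0 = 0
k=1,i=3: s = 0+3 = 3
k=1,i=4: s = 3+4 = 7
k=1,i=5: s = 7+5 = 12
k=1,i=6: s = 12+6 = 18
k=1,i=7: s = 18+7 = 25
k=2,i=3: s = 25+6 = 31
k=2,i=4: s = 31+8 = 39
k=2,i=5: s = 39+10 = 49
k=2,i=6: s = 49+12 = 61
k=2,i=7: s = 61+14 = 75
k=3,i=3: s = 75+9 = 84
k=3,i=4: s = 84+12 = 96
k=3,i=5: s = 96+15 = 111
k=3,i=6: s = 111+18 = 129
k=3,i=7: s = 129+21 = 150
k=4,i=3: s = 150+12 = 162
k=4,i=4: s = 162+16 = 178
k=4,i=5: s = 178+20 = 198
k=4,i=6: s = 198+24 = 222
k=4,i=7: s = 222+28 = 250

250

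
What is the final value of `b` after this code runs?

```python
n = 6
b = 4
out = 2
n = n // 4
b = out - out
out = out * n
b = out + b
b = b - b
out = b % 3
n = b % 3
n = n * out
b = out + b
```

0

n = 6//4 = 1
b = 2-2 = 0
out = 2*1 = 2
b = 2+0 = 2
b = 2-2 = 0
out = 0%3 = 0
n = 0%3 = 0
n = 0*0 = 0
b = 0+0 = 0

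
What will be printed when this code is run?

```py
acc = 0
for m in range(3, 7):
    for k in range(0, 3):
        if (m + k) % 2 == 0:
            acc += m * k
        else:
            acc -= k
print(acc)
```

22

m=3,k=0: odd sum, acc = 0-0 = 0
m=3,k=1: even sum, acc = 0+3 = 3
m=3,k=2: odd sum, acc = 3-2 = 1
m=4,k=0: even sum, acc = 1+0 = 1
m=4,k=1: odd sum, acc = 1-1 = 0
m=4,k=2: even sum, acc = 0+8 = 8
m=5,k=0: odd sum, acc = 8-0 = 8
m=5,k=1: even sum, acc = 8+5 = 13
m=5,k=2: odd sum, acc = 13-2 = 11
m=6,k=0: even sum, acc = 11+0 = 11
m=6,k=1: odd sum, acc = 11-1 = 10
m=6,k=2: even sum, acc = 10+12 = 22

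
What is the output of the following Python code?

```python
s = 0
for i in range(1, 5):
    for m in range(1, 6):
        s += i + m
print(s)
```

i=1,m=1: s = 0+2 = 2
i=1,m=2: s = 2+3 = 5
i=1,m=3: s = 5+4 = 9
i=1,m=4: s = 9+5 = 14
i=1,m=5: s = 14+6 = 20
i=2,m=1: s = 20+3 = 23
i=2,m=2: s = 23+4 = 27
i=2,m=3: s = 27+5 = 32
i=2,m=4: s = 32+6 = 38
i=2,m=5: s = 38+7 = 45
i=3,m=1: s = 45+4 = 49
i=3,m=2: s = 49+5 = 54
i=3,m=3: s = 54+6 = 60
i=3,m=4: s = 60+7 = 67
i=3,m=5: s = 67+8 = 75
i=4,m=1: s = 75+5 = 80
i=4,m=2: s = 80+6 = 86
i=4,m=3: s = 86+7 = 93
i=4,m=4: s = 93+8 = 101
i=4,m=5: s = 101+9 = 110

110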